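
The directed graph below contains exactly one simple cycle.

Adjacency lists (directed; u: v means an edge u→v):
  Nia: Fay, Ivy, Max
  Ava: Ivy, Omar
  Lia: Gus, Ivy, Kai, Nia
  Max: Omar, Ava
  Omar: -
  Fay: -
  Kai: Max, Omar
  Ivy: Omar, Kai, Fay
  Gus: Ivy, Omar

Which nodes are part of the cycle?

Ava, Ivy, Kai, Max

DFS with gray/black marking from Kai:
Kai gray
  Max gray
    Omar gray
    Omar black
    Ava gray
      Ivy gray
        Ivy→Omar: Omar black — skip
        Ivy→Kai: Kai is gray → back edge
Back edge closes the cycle Kai → Max → Ava → Ivy → Kai; its vertices are {Ava, Ivy, Kai, Max}.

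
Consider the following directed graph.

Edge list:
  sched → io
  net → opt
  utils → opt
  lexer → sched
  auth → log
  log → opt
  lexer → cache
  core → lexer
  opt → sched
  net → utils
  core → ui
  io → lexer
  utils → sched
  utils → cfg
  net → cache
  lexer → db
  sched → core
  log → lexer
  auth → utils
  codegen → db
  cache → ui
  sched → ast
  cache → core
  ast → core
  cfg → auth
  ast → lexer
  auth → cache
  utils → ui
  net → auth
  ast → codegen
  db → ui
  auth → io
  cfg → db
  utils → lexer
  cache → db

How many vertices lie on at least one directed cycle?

9

A vertex is on a directed cycle iff it belongs to a strongly connected component of size ≥ 2 (or has a self-loop).
The vertices on cycles are {io, ast, cfg, auth, core, cache, lexer, sched, utils} — 9 in total.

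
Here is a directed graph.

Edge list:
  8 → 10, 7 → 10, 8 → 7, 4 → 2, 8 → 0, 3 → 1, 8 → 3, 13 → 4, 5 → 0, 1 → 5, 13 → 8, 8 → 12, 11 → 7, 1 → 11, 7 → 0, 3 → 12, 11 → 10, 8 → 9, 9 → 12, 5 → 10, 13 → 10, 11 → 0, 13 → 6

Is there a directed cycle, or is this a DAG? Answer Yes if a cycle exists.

DFS with white/gray/black marking, starting from 4:
4 gray
  2 gray
  2 black
4 black
0 gray
0 black
11 gray
  7 gray
    7→0: 0 black — skip
    10 gray
    10 black
  7 black
  11→10: 10 black — skip
  11→0: 0 black — skip
11 black
12 gray
12 black
9 gray
  9→12: 12 black — skip
9 black
3 gray
  3→12: 12 black — skip
  1 gray
    5 gray
      5→10: 10 black — skip
      5→0: 0 black — skip
    5 black
    1→11: 11 black — skip
  1 black
3 black
8 gray
  8→0: 0 black — skip
  8→3: 3 black — skip
  8→7: 7 black — skip
  8→12: 12 black — skip
  8→9: 9 black — skip
  8→10: 10 black — skip
8 black
13 gray
  13→4: 4 black — skip
  13→10: 10 black — skip
  6 gray
  6 black
  13→8: 8 black — skip
13 black
Every edge goes to a white or black vertex — no back edge, so the graph is acyclic.

No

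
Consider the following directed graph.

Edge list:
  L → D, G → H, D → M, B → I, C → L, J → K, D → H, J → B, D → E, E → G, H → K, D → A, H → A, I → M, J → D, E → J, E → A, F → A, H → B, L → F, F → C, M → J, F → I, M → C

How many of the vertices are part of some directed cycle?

11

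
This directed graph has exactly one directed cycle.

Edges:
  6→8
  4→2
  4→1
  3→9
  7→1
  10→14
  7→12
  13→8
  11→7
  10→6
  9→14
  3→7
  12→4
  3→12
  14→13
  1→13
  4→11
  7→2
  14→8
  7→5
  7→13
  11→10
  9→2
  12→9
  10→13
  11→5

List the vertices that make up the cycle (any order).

4, 7, 11, 12

DFS with gray/black marking from 7:
7 gray
  1 gray
    13 gray
      8 gray
      8 black
    13 black
  1 black
  12 gray
    9 gray
      2 gray
      2 black
      14 gray
        14→8: 8 black — skip
        14→13: 13 black — skip
      14 black
    9 black
    4 gray
      4→2: 2 black — skip
      4→1: 1 black — skip
      11 gray
        10 gray
          10→14: 14 black — skip
          10→13: 13 black — skip
          6 gray
            6→8: 8 black — skip
          6 black
        10 black
        11→7: 7 is gray → back edge
Back edge closes the cycle 7 → 12 → 4 → 11 → 7; its vertices are {4, 7, 11, 12}.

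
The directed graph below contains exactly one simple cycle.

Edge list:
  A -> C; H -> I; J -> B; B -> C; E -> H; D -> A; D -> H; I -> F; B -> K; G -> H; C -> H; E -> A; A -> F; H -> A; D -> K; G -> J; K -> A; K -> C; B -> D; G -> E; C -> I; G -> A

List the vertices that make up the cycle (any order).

A, C, H

DFS with gray/black marking from H:
H gray
  A gray
    C gray
      I gray
        F gray
        F black
      I black
      C→H: H is gray → back edge
Back edge closes the cycle H → A → C → H; its vertices are {A, C, H}.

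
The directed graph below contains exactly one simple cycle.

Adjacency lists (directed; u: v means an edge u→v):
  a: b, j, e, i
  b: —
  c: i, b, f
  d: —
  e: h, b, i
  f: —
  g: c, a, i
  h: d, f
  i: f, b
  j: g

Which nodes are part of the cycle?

a, g, j

DFS with gray/black marking from a:
a gray
  b gray
  b black
  j gray
    g gray
      c gray
        i gray
          f gray
          f black
          i→b: b black — skip
        i black
        c→b: b black — skip
        c→f: f black — skip
      c black
      g→a: a is gray → back edge
Back edge closes the cycle a → j → g → a; its vertices are {a, g, j}.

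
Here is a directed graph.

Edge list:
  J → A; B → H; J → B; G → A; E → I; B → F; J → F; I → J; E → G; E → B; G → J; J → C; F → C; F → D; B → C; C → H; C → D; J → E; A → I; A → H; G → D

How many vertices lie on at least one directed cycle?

5

A vertex is on a directed cycle iff it belongs to a strongly connected component of size ≥ 2 (or has a self-loop).
The vertices on cycles are {A, E, G, I, J} — 5 in total.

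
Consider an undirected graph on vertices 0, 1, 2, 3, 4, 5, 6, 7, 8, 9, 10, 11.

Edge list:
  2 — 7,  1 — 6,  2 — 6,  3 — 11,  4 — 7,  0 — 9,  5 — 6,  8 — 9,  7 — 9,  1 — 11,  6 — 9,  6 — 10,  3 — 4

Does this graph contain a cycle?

DFS, tracking each vertex's parent; an edge to a visited non-parent vertex closes a cycle.
Start from 6:
visit 6 (parent –)
  visit 2 (parent 6)
    visit 7 (parent 2)
      7–2: parent, skip
      visit 9 (parent 7)
        visit 8 (parent 9)
          8–9: parent, skip
        9–6: 6 visited and ≠ parent → cycle
Cycle: 6 – 2 – 7 – 9 – 6.

Yes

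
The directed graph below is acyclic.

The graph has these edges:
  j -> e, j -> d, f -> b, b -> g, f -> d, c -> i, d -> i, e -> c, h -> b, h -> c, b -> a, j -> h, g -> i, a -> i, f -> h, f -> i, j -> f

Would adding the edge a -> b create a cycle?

Adding a→b creates a cycle iff b can already reach a.
Path from b: b → a.
So b → … → a → b is a cycle.

Yes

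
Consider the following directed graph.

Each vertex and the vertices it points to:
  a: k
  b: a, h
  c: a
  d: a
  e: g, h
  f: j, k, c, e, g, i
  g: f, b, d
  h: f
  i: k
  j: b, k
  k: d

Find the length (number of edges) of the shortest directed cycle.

For each vertex v, BFS finds the shortest path from v back to v.
The shortest such closed walk is f → g → f, length 2.

2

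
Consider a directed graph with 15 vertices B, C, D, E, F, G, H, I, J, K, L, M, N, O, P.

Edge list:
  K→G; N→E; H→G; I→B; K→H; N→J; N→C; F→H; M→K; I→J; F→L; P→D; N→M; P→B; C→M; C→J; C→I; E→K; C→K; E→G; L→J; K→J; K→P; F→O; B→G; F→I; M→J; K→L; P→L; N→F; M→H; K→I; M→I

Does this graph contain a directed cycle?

No

DFS with white/gray/black marking, starting from G:
G gray
G black
B gray
  B→G: G black — skip
B black
C gray
  I gray
    J gray
    J black
    I→B: B black — skip
  I black
  C→J: J black — skip
  M gray
    M→I: I black — skip
    H gray
      H→G: G black — skip
    H black
    M→J: J black — skip
    K gray
      K→J: J black — skip
      K→I: I black — skip
      L gray
        L→J: J black — skip
      L black
      K→G: G black — skip
      K→H: H black — skip
      P gray
        P→B: B black — skip
        P→L: L black — skip
        D gray
        D black
      P black
    K black
  M black
  C→K: K black — skip
C black
E gray
  E→K: K black — skip
  E→G: G black — skip
E black
F gray
  F→H: H black — skip
  O gray
  O black
  F→L: L black — skip
  F→I: I black — skip
F black
N gray
  N→E: E black — skip
  N→C: C black — skip
  N→M: M black — skip
  N→J: J black — skip
  N→F: F black — skip
N black
Every edge goes to a white or black vertex — no back edge, so the graph is acyclic.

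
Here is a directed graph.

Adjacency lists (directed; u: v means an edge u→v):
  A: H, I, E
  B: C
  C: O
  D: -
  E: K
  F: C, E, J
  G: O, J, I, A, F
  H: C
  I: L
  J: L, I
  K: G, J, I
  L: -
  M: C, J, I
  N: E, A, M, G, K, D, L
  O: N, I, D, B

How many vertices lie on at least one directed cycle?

A vertex is on a directed cycle iff it belongs to a strongly connected component of size ≥ 2 (or has a self-loop).
The vertices on cycles are {A, B, C, E, F, G, H, K, M, N, O} — 11 in total.

11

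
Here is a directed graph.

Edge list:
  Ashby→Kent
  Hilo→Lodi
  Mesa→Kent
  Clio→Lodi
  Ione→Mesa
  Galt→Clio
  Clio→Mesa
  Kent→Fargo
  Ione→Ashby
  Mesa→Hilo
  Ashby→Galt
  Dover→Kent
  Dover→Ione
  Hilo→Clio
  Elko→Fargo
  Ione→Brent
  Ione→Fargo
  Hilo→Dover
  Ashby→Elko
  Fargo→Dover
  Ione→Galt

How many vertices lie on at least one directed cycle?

10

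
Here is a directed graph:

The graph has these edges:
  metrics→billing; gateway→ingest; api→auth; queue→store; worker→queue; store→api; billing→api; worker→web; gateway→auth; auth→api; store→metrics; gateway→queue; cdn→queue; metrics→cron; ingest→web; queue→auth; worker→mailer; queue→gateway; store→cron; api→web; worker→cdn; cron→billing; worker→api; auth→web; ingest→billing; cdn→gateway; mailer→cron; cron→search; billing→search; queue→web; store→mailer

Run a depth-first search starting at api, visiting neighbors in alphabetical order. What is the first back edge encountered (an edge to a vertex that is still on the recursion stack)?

auth->api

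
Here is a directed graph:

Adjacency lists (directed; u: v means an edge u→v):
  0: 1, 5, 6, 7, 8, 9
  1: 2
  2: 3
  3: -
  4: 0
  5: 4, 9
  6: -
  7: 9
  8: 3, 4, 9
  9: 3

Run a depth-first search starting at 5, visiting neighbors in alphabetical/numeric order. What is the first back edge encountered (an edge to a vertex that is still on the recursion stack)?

0->5

DFS from 5 (visiting neighbors in alphabetical/numeric order); mark gray on enter, black on exit:
5 gray
  4 gray
    0 gray
      1 gray
        2 gray
          3 gray
          3 black
        2 black
      1 black
      0→5: 5 is gray → back edge
First back edge: 0 → 5.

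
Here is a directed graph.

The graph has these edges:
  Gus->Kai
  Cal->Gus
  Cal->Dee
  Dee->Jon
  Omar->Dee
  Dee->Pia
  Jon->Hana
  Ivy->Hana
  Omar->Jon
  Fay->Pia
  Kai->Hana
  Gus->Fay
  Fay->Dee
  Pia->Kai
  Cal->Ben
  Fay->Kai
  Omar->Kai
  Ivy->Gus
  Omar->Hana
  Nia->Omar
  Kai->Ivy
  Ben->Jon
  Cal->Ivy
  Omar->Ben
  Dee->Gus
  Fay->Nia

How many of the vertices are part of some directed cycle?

8

A vertex is on a directed cycle iff it belongs to a strongly connected component of size ≥ 2 (or has a self-loop).
The vertices on cycles are {Dee, Fay, Gus, Ivy, Kai, Nia, Pia, Omar} — 8 in total.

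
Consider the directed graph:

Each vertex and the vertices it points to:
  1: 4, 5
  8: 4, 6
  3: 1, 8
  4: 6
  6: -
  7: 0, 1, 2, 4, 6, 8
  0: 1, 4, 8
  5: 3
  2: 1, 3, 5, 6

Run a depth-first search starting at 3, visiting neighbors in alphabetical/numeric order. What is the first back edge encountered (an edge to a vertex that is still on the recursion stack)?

5->3

DFS from 3 (visiting neighbors in alphabetical/numeric order); mark gray on enter, black on exit:
3 gray
  1 gray
    4 gray
      6 gray
      6 black
    4 black
    5 gray
      5→3: 3 is gray → back edge
First back edge: 5 → 3.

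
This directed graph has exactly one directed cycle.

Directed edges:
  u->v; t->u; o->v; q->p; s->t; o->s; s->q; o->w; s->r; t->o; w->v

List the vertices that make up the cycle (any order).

o, s, t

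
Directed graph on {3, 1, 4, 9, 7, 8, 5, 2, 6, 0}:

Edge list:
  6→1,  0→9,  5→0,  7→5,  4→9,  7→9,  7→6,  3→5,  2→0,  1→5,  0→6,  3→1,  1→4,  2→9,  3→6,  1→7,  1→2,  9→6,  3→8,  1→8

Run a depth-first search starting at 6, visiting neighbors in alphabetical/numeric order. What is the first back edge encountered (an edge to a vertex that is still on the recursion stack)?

0→6

DFS from 6 (visiting neighbors in alphabetical/numeric order); mark gray on enter, black on exit:
6 gray
  1 gray
    2 gray
      0 gray
        0→6: 6 is gray → back edge
First back edge: 0 → 6.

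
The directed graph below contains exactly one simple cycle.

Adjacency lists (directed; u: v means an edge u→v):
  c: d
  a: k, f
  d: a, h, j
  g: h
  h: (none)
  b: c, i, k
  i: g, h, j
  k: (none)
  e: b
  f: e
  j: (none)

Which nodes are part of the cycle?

a, b, c, d, e, f

DFS with gray/black marking from a:
a gray
  k gray
  k black
  f gray
    e gray
      b gray
        c gray
          d gray
            d→a: a is gray → back edge
Back edge closes the cycle a → f → e → b → c → d → a; its vertices are {a, b, c, d, e, f}.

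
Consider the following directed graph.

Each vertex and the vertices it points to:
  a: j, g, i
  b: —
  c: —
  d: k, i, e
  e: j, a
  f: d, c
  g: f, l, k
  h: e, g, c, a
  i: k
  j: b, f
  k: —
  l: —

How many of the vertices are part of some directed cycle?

A vertex is on a directed cycle iff it belongs to a strongly connected component of size ≥ 2 (or has a self-loop).
The vertices on cycles are {a, d, e, f, g, j} — 6 in total.

6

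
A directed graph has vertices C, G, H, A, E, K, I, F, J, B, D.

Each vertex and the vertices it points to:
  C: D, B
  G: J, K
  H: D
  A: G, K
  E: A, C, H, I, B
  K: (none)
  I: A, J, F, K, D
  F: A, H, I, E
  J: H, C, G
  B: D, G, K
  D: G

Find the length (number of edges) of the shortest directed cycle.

2

For each vertex v, BFS finds the shortest path from v back to v.
The shortest such closed walk is I → F → I, length 2.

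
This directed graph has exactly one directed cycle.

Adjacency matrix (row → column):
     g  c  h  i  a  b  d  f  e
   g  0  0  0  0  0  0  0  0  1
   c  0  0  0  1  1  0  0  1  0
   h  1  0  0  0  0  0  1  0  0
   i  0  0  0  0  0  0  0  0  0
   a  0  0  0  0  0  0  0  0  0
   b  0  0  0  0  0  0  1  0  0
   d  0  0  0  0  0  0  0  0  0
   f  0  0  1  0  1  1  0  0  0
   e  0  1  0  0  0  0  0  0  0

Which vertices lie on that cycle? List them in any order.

c, e, f, g, h

DFS with gray/black marking from c:
c gray
  i gray
  i black
  a gray
  a black
  f gray
    h gray
      d gray
      d black
      g gray
        e gray
          e→c: c is gray → back edge
Back edge closes the cycle c → f → h → g → e → c; its vertices are {c, e, f, g, h}.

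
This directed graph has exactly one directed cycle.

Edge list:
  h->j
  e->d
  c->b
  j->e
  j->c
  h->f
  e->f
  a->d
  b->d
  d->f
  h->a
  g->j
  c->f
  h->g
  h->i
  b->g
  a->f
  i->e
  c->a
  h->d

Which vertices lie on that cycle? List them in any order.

DFS with gray/black marking from j:
j gray
  c gray
    f gray
    f black
    b gray
      g gray
        g→j: j is gray → back edge
Back edge closes the cycle j → c → b → g → j; its vertices are {b, c, g, j}.

b, c, g, j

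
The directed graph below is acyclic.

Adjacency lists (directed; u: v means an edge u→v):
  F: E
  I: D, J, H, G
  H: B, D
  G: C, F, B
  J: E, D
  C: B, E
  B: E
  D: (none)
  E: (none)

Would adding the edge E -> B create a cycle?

Adding E→B creates a cycle iff B can already reach E.
Path from B: B → E.
So B → … → E → B is a cycle.

Yes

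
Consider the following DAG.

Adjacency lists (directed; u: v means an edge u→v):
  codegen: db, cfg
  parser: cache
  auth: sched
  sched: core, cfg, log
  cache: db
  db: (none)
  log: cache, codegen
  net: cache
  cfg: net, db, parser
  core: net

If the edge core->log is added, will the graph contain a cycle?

No

Adding core→log creates a cycle iff log can already reach core.
Explore from log: no path reaches core. The graph stays acyclic.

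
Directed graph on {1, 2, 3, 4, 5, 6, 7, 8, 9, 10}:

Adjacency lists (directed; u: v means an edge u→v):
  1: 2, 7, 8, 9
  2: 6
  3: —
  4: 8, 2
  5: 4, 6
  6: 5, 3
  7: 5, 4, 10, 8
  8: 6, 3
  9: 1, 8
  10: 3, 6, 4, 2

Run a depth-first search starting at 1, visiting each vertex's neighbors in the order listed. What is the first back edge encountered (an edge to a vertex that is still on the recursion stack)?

8→6

DFS from 1 (visiting each vertex's neighbors in the order listed); mark gray on enter, black on exit:
1 gray
  2 gray
    6 gray
      5 gray
        4 gray
          8 gray
            8→6: 6 is gray → back edge
First back edge: 8 → 6.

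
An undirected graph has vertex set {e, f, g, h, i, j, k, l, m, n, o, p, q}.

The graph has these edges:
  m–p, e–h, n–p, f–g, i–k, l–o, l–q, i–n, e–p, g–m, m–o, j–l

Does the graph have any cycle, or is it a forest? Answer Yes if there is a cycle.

DFS, tracking each vertex's parent; an edge to a visited non-parent vertex closes a cycle.
Start from g:
visit g (parent –)
  visit f (parent g)
    f–g: parent, skip
  visit m (parent g)
    m–g: parent, skip
    visit p (parent m)
      visit n (parent p)
        visit i (parent n)
          visit k (parent i)
            k–i: parent, skip
          i–n: parent, skip
        n–p: parent, skip
      visit e (parent p)
        e–p: parent, skip
        visit h (parent e)
          h–e: parent, skip
      p–m: parent, skip
    visit o (parent m)
      visit l (parent o)
        visit q (parent l)
          q–l: parent, skip
        visit j (parent l)
          j–l: parent, skip
        l–o: parent, skip
      o–m: parent, skip
No non-parent visited neighbor found — the graph is a forest.

No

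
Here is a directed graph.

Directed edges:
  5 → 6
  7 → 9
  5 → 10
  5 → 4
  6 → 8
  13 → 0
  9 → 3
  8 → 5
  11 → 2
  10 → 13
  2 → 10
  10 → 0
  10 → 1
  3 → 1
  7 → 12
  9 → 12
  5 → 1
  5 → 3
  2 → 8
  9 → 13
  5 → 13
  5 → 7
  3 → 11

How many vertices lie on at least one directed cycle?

8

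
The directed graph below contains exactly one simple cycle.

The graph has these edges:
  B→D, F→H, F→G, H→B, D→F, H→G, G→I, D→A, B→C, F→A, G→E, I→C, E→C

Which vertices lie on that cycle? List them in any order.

DFS with gray/black marking from F:
F gray
  H gray
    G gray
      I gray
        C gray
        C black
      I black
      E gray
        E→C: C black — skip
      E black
    G black
    B gray
      B→C: C black — skip
      D gray
        D→F: F is gray → back edge
Back edge closes the cycle F → H → B → D → F; its vertices are {B, D, F, H}.

B, D, F, H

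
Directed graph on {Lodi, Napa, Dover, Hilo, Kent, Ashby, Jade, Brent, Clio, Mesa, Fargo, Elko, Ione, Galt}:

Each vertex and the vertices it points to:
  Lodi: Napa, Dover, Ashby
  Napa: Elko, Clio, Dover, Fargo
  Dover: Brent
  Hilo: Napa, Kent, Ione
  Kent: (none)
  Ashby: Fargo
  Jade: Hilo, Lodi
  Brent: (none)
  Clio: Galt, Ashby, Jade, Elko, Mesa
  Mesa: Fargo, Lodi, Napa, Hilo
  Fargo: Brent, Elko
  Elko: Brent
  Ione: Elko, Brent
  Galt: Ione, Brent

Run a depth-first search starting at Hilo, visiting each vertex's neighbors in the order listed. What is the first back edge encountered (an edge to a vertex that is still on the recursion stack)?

DFS from Hilo (visiting each vertex's neighbors in the order listed); mark gray on enter, black on exit:
Hilo gray
  Napa gray
    Elko gray
      Brent gray
      Brent black
    Elko black
    Clio gray
      Galt gray
        Ione gray
          Ione→Elko: Elko black — skip
          Ione→Brent: Brent black — skip
        Ione black
        Galt→Brent: Brent black — skip
      Galt black
      Ashby gray
        Fargo gray
          Fargo→Brent: Brent black — skip
          Fargo→Elko: Elko black — skip
        Fargo black
      Ashby black
      Jade gray
        Jade→Hilo: Hilo is gray → back edge
First back edge: Jade → Hilo.

Jade→Hilo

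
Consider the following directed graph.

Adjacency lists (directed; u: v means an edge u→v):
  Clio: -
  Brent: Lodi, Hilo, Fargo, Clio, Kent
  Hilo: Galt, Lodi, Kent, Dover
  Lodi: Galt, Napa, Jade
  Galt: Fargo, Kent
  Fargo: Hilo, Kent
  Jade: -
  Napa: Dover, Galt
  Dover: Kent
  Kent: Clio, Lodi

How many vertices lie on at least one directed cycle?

7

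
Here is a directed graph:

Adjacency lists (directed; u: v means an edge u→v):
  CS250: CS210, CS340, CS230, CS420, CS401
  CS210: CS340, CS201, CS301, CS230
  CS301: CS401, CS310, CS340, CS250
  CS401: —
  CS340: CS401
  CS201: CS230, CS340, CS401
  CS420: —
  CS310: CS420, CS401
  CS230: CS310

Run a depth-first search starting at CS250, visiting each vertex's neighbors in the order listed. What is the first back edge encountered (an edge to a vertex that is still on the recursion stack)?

CS301->CS250

DFS from CS250 (visiting each vertex's neighbors in the order listed); mark gray on enter, black on exit:
CS250 gray
  CS210 gray
    CS340 gray
      CS401 gray
      CS401 black
    CS340 black
    CS201 gray
      CS230 gray
        CS310 gray
          CS420 gray
          CS420 black
          CS310→CS401: CS401 black — skip
        CS310 black
      CS230 black
      CS201→CS340: CS340 black — skip
      CS201→CS401: CS401 black — skip
    CS201 black
    CS301 gray
      CS301→CS401: CS401 black — skip
      CS301→CS310: CS310 black — skip
      CS301→CS340: CS340 black — skip
      CS301→CS250: CS250 is gray → back edge
First back edge: CS301 → CS250.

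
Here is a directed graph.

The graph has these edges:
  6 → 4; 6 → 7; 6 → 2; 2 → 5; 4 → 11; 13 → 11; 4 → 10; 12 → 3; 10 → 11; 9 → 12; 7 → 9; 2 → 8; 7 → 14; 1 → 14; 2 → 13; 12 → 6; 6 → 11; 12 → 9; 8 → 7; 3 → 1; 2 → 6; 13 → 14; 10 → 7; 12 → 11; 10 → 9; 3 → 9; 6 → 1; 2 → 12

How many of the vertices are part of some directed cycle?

9

A vertex is on a directed cycle iff it belongs to a strongly connected component of size ≥ 2 (or has a self-loop).
The vertices on cycles are {2, 3, 4, 6, 7, 8, 9, 10, 12} — 9 in total.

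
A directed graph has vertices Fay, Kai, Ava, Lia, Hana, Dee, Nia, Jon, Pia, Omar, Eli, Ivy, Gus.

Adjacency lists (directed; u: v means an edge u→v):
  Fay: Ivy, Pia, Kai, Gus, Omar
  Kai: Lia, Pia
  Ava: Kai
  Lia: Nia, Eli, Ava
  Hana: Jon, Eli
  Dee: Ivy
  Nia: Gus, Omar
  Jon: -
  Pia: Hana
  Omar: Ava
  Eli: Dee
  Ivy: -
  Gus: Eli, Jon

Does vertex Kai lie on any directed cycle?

Yes

Kai is on a cycle iff Kai can reach itself via ≥1 edge.
Kai → Lia → Ava → Kai — yes.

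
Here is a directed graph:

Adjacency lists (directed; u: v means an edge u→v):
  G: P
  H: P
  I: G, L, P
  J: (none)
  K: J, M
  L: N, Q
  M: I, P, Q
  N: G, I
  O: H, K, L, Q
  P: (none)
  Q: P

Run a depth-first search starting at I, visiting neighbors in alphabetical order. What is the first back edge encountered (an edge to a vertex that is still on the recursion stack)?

DFS from I (visiting neighbors in alphabetical order); mark gray on enter, black on exit:
I gray
  G gray
    P gray
    P black
  G black
  L gray
    N gray
      N→G: G black — skip
      N→I: I is gray → back edge
First back edge: N → I.

N→I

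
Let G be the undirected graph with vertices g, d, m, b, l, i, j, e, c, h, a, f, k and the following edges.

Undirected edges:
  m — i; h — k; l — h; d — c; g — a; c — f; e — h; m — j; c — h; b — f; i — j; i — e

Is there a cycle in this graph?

Yes

DFS, tracking each vertex's parent; an edge to a visited non-parent vertex closes a cycle.
Start from h:
visit h (parent –)
  visit l (parent h)
    l–h: parent, skip
  visit c (parent h)
    visit f (parent c)
      visit b (parent f)
        b–f: parent, skip
      f–c: parent, skip
    c–h: parent, skip
    visit d (parent c)
      d–c: parent, skip
  visit e (parent h)
    e–h: parent, skip
    visit i (parent e)
      visit m (parent i)
        visit j (parent m)
          j–i: i visited and ≠ parent → cycle
Cycle: i – m – j – i.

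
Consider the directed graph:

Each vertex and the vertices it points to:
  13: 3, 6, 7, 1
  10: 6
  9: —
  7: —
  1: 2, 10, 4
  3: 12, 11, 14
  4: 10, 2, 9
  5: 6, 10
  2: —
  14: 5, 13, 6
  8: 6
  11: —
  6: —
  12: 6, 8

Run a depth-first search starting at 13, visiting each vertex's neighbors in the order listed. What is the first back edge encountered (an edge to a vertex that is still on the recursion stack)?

14->13

DFS from 13 (visiting each vertex's neighbors in the order listed); mark gray on enter, black on exit:
13 gray
  3 gray
    12 gray
      6 gray
      6 black
      8 gray
        8→6: 6 black — skip
      8 black
    12 black
    11 gray
    11 black
    14 gray
      5 gray
        5→6: 6 black — skip
        10 gray
          10→6: 6 black — skip
        10 black
      5 black
      14→13: 13 is gray → back edge
First back edge: 14 → 13.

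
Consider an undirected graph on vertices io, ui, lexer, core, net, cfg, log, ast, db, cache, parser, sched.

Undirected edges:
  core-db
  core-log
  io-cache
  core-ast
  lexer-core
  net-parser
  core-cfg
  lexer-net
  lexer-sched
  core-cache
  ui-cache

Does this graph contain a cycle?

DFS, tracking each vertex's parent; an edge to a visited non-parent vertex closes a cycle.
Start from core:
visit core (parent –)
  visit db (parent core)
    db–core: parent, skip
  visit cache (parent core)
    visit io (parent cache)
      io–cache: parent, skip
    cache–core: parent, skip
    visit ui (parent cache)
      ui–cache: parent, skip
  visit cfg (parent core)
    cfg–core: parent, skip
  visit lexer (parent core)
    visit sched (parent lexer)
      sched–lexer: parent, skip
    lexer–core: parent, skip
    visit net (parent lexer)
      visit parser (parent net)
        parser–net: parent, skip
      net–lexer: parent, skip
  visit ast (parent core)
    ast–core: parent, skip
  visit log (parent core)
    log–core: parent, skip
No non-parent visited neighbor found — the graph is a forest.

No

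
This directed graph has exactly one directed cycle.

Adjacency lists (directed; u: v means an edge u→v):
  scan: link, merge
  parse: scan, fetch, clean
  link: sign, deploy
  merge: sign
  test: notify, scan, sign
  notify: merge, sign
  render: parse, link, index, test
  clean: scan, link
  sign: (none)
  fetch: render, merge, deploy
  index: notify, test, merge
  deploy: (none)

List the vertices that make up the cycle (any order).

fetch, parse, render

DFS with gray/black marking from render:
render gray
  parse gray
    scan gray
      link gray
        sign gray
        sign black
        deploy gray
        deploy black
      link black
      merge gray
        merge→sign: sign black — skip
      merge black
    scan black
    fetch gray
      fetch→render: render is gray → back edge
Back edge closes the cycle render → parse → fetch → render; its vertices are {fetch, parse, render}.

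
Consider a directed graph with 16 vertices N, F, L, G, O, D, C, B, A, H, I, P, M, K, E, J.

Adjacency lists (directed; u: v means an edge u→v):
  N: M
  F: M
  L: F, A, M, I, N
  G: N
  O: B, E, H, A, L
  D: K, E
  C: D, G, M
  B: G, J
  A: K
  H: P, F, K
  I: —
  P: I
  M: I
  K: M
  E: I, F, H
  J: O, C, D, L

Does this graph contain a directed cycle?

Yes

DFS with white/gray/black marking, starting from C:
C gray
  D gray
    K gray
      M gray
        I gray
        I black
      M black
    K black
    E gray
      E→I: I black — skip
      F gray
        F→M: M black — skip
      F black
      H gray
        P gray
          P→I: I black — skip
        P black
        H→F: F black — skip
        H→K: K black — skip
      H black
    E black
  D black
  G gray
    N gray
      N→M: M black — skip
    N black
  G black
  C→M: M black — skip
C black
L gray
  L→F: F black — skip
  A gray
    A→K: K black — skip
  A black
  L→M: M black — skip
  L→I: I black — skip
  L→N: N black — skip
L black
O gray
  B gray
    B→G: G black — skip
    J gray
      J→O: O is gray → back edge
Back edge found, so a cycle exists: O → B → J → O.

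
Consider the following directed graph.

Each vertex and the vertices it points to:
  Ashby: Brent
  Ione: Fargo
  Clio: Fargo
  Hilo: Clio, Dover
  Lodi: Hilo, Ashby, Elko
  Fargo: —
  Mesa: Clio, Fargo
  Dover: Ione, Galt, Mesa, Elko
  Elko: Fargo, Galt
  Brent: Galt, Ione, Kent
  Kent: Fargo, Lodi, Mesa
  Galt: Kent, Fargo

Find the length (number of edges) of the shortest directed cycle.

4

For each vertex v, BFS finds the shortest path from v back to v.
The shortest such closed walk is Lodi → Elko → Galt → Kent → Lodi, length 4.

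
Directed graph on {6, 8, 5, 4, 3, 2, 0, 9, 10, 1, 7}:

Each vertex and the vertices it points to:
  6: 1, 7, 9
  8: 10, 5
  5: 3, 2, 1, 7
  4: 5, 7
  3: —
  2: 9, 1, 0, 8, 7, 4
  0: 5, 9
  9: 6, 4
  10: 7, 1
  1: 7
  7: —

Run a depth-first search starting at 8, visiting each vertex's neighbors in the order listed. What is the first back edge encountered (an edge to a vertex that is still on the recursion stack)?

6->9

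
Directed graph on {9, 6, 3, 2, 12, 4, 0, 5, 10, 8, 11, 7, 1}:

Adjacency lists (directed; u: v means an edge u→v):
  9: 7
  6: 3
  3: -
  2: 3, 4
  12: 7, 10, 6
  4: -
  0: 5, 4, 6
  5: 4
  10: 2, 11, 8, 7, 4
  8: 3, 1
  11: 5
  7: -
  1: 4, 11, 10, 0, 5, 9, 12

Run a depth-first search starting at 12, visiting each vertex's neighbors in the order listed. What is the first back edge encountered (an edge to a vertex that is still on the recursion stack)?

DFS from 12 (visiting each vertex's neighbors in the order listed); mark gray on enter, black on exit:
12 gray
  7 gray
  7 black
  10 gray
    2 gray
      3 gray
      3 black
      4 gray
      4 black
    2 black
    11 gray
      5 gray
        5→4: 4 black — skip
      5 black
    11 black
    8 gray
      8→3: 3 black — skip
      1 gray
        1→4: 4 black — skip
        1→11: 11 black — skip
        1→10: 10 is gray → back edge
First back edge: 1 → 10.

1→10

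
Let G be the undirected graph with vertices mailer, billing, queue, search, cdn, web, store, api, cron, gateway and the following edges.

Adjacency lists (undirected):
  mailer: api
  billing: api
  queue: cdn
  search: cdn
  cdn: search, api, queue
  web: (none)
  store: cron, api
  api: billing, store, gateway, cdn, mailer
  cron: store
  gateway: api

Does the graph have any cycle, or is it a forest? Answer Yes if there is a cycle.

No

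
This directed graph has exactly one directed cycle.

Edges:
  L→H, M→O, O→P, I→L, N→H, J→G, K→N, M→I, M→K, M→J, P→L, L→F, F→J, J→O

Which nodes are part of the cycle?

DFS with gray/black marking from J:
J gray
  O gray
    P gray
      L gray
        H gray
        H black
        F gray
          F→J: J is gray → back edge
Back edge closes the cycle J → O → P → L → F → J; its vertices are {F, J, L, O, P}.

F, J, L, O, P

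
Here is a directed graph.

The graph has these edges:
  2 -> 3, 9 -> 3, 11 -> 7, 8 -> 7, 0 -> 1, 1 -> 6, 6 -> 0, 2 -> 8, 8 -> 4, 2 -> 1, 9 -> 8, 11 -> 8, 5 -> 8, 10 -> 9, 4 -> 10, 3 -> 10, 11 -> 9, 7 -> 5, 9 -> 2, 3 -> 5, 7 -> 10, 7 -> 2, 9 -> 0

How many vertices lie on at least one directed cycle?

11

A vertex is on a directed cycle iff it belongs to a strongly connected component of size ≥ 2 (or has a self-loop).
The vertices on cycles are {0, 1, 2, 3, 4, 5, 6, 7, 8, 9, 10} — 11 in total.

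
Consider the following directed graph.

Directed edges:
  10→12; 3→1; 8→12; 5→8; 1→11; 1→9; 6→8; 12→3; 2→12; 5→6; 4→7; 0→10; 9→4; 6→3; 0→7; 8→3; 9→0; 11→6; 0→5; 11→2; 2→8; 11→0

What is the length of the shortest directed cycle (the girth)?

4

For each vertex v, BFS finds the shortest path from v back to v.
The shortest such closed walk is 1 → 11 → 6 → 3 → 1, length 4.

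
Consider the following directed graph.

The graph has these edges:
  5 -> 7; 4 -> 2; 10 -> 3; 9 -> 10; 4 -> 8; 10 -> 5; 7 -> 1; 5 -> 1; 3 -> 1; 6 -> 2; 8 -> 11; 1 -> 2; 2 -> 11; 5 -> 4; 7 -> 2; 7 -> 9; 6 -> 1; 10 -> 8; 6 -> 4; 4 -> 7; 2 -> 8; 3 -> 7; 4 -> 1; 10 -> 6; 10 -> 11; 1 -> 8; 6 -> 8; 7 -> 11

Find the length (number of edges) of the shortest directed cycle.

For each vertex v, BFS finds the shortest path from v back to v.
The shortest such closed walk is 10 → 3 → 7 → 9 → 10, length 4.

4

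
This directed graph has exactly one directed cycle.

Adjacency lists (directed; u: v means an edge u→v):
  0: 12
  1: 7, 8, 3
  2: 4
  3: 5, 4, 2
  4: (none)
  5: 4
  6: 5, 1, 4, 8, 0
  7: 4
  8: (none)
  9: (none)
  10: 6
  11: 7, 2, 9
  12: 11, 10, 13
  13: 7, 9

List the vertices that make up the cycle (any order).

0, 6, 10, 12

DFS with gray/black marking from 6:
6 gray
  5 gray
    4 gray
    4 black
  5 black
  1 gray
    7 gray
      7→4: 4 black — skip
    7 black
    8 gray
    8 black
    3 gray
      3→5: 5 black — skip
      3→4: 4 black — skip
      2 gray
        2→4: 4 black — skip
      2 black
    3 black
  1 black
  6→4: 4 black — skip
  6→8: 8 black — skip
  0 gray
    12 gray
      11 gray
        11→7: 7 black — skip
        11→2: 2 black — skip
        9 gray
        9 black
      11 black
      10 gray
        10→6: 6 is gray → back edge
Back edge closes the cycle 6 → 0 → 12 → 10 → 6; its vertices are {0, 6, 10, 12}.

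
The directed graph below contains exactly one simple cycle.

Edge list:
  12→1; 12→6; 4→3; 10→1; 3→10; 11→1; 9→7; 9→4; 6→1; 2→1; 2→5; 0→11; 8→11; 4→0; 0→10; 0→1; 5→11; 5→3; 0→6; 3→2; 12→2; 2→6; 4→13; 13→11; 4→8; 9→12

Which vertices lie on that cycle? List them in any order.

DFS with gray/black marking from 3:
3 gray
  2 gray
    1 gray
    1 black
    5 gray
      5→3: 3 is gray → back edge
Back edge closes the cycle 3 → 2 → 5 → 3; its vertices are {2, 3, 5}.

2, 3, 5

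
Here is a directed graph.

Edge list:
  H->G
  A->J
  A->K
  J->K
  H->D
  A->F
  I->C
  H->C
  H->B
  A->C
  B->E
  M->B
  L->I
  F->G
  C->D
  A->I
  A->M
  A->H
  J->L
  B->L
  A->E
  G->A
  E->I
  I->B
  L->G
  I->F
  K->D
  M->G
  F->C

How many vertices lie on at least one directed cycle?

10

A vertex is on a directed cycle iff it belongs to a strongly connected component of size ≥ 2 (or has a self-loop).
The vertices on cycles are {A, B, E, F, G, H, I, J, L, M} — 10 in total.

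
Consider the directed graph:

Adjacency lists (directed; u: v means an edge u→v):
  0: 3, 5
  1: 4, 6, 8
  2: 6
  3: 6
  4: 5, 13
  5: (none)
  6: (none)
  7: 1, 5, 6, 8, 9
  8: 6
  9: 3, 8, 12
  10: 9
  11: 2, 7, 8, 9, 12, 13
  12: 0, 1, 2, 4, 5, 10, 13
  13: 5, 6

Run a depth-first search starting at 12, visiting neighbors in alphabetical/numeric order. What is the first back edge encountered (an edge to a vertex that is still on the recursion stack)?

DFS from 12 (visiting neighbors in alphabetical/numeric order); mark gray on enter, black on exit:
12 gray
  0 gray
    3 gray
      6 gray
      6 black
    3 black
    5 gray
    5 black
  0 black
  1 gray
    4 gray
      4→5: 5 black — skip
      13 gray
        13→5: 5 black — skip
        13→6: 6 black — skip
      13 black
    4 black
    1→6: 6 black — skip
    8 gray
      8→6: 6 black — skip
    8 black
  1 black
  2 gray
    2→6: 6 black — skip
  2 black
  12→4: 4 black — skip
  12→5: 5 black — skip
  10 gray
    9 gray
      9→3: 3 black — skip
      9→8: 8 black — skip
      9→12: 12 is gray → back edge
First back edge: 9 → 12.

9->12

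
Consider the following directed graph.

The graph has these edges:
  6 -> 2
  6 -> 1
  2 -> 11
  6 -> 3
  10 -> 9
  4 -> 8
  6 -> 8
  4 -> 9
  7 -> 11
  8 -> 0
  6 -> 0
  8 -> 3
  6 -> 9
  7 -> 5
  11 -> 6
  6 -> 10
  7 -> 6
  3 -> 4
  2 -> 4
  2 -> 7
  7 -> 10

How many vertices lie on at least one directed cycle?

7

A vertex is on a directed cycle iff it belongs to a strongly connected component of size ≥ 2 (or has a self-loop).
The vertices on cycles are {2, 3, 4, 6, 7, 8, 11} — 7 in total.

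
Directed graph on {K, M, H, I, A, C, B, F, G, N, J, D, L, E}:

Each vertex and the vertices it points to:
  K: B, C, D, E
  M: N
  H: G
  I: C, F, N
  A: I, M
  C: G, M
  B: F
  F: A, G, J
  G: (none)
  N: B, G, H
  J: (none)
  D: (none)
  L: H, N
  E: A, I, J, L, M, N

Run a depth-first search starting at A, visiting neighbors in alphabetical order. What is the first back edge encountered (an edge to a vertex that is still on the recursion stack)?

DFS from A (visiting neighbors in alphabetical order); mark gray on enter, black on exit:
A gray
  I gray
    C gray
      G gray
      G black
      M gray
        N gray
          B gray
            F gray
              F→A: A is gray → back edge
First back edge: F → A.

F→A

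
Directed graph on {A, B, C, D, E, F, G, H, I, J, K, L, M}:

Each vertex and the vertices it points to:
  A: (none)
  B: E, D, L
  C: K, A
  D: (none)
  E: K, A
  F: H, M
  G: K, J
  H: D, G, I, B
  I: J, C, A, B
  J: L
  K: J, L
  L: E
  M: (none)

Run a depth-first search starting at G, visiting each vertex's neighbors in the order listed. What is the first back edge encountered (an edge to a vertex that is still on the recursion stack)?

DFS from G (visiting each vertex's neighbors in the order listed); mark gray on enter, black on exit:
G gray
  K gray
    J gray
      L gray
        E gray
          E→K: K is gray → back edge
First back edge: E → K.

E->K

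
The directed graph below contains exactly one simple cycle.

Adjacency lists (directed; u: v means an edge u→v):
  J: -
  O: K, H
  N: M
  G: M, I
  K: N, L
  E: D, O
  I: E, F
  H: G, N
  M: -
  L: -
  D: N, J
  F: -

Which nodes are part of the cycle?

DFS with gray/black marking from I:
I gray
  E gray
    D gray
      N gray
        M gray
        M black
      N black
      J gray
      J black
    D black
    O gray
      K gray
        K→N: N black — skip
        L gray
        L black
      K black
      H gray
        G gray
          G→M: M black — skip
          G→I: I is gray → back edge
Back edge closes the cycle I → E → O → H → G → I; its vertices are {E, G, H, I, O}.

E, G, H, I, O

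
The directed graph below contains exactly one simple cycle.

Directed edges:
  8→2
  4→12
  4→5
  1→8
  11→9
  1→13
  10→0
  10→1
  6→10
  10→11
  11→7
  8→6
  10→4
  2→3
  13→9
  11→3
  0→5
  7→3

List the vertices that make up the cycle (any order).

DFS with gray/black marking from 10:
10 gray
  0 gray
    5 gray
    5 black
  0 black
  11 gray
    3 gray
    3 black
    9 gray
    9 black
    7 gray
      7→3: 3 black — skip
    7 black
  11 black
  4 gray
    12 gray
    12 black
    4→5: 5 black — skip
  4 black
  1 gray
    8 gray
      2 gray
        2→3: 3 black — skip
      2 black
      6 gray
        6→10: 10 is gray → back edge
Back edge closes the cycle 10 → 1 → 8 → 6 → 10; its vertices are {1, 6, 8, 10}.

1, 6, 8, 10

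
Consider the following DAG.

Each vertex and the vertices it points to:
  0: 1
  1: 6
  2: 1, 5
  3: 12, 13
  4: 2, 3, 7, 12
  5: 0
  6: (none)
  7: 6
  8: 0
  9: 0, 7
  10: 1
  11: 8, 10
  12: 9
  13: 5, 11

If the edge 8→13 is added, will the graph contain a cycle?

Adding 8→13 creates a cycle iff 13 can already reach 8.
Path from 13: 13 → 11 → 8.
So 13 → … → 8 → 13 is a cycle.

Yes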